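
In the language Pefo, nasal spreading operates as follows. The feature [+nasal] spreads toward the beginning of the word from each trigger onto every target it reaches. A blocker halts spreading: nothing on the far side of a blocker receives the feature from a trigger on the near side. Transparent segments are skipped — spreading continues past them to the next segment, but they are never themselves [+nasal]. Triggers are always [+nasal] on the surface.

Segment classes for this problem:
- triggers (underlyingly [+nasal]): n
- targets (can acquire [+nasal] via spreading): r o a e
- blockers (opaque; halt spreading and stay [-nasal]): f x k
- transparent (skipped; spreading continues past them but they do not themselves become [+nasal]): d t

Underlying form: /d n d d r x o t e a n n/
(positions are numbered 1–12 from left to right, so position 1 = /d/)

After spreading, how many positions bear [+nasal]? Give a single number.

6

From /n/ at 2 leftward: 1 /d/ transparent; word edge.
From /n/ at 11 leftward: 10 /a/ → [+nasal]; 9 /e/ → [+nasal]; 8 /t/ transparent; 7 /o/ → [+nasal]; 6 /x/ blocks.
From /n/ at 12 leftward: 11 /n/ is itself a trigger — this domain ends here.
Target with no active source: position 5 stays [-nasal].
[+nasal] positions on the surface: 2 7 9 10 11 12.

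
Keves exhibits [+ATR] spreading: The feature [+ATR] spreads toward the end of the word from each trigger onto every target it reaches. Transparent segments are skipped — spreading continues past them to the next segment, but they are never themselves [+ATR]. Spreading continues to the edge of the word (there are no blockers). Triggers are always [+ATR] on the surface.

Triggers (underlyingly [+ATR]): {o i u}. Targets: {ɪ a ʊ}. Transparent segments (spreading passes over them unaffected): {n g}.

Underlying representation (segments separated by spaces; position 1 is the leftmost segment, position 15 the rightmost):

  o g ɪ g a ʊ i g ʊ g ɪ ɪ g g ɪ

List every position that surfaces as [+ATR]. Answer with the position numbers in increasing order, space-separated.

From /o/ at 1 rightward: 2 /g/ transparent; 3 /ɪ/ → [+ATR]; 4 /g/ transparent; 5 /a/ → [+ATR]; 6 /ʊ/ → [+ATR]; 7 /i/ is itself a trigger — this domain ends here.
From /i/ at 7 rightward: 8 /g/ transparent; 9 /ʊ/ → [+ATR]; 10 /g/ transparent; 11 /ɪ/ → [+ATR]; 12 /ɪ/ → [+ATR]; 13 /g/ transparent; 14 /g/ transparent; 15 /ɪ/ → [+ATR]; word edge.

1 3 5 6 7 9 11 12 15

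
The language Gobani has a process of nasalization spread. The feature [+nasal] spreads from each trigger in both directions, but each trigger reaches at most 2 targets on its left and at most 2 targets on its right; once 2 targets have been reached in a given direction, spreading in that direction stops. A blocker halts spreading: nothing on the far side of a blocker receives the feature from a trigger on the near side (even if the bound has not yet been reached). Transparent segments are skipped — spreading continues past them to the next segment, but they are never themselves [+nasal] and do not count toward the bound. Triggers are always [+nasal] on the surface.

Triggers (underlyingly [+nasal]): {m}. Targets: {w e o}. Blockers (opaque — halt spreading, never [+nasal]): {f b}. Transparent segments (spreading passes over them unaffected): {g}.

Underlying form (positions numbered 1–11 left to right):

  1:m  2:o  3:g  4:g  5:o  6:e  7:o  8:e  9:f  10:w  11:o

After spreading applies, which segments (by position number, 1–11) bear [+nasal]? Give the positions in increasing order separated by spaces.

From /m/ at 1 rightward: 2 /o/ → [+nasal]; 3 /g/ transparent; 4 /g/ transparent; 5 /o/ → [+nasal]; bound reached.
From /m/ at 1 leftward: word edge.
Targets with no active source: positions 6 7 8 10 11 stay [-nasal].

1 2 5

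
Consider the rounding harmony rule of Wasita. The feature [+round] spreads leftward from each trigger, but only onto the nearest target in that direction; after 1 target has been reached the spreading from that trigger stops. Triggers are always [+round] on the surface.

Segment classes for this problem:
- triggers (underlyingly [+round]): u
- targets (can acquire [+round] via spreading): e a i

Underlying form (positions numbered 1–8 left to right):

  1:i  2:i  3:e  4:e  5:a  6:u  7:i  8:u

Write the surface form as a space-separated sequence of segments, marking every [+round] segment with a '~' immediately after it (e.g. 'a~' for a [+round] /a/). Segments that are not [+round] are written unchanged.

From /u/ at 6 leftward: 5 /a/ → [+round]; bound reached.
From /u/ at 8 leftward: 7 /i/ → [+round]; bound reached.
Targets with no active source: positions 1 2 3 4 stay [-round].
[+round] positions on the surface: 5 6 7 8.

i i e e a~ u~ i~ u~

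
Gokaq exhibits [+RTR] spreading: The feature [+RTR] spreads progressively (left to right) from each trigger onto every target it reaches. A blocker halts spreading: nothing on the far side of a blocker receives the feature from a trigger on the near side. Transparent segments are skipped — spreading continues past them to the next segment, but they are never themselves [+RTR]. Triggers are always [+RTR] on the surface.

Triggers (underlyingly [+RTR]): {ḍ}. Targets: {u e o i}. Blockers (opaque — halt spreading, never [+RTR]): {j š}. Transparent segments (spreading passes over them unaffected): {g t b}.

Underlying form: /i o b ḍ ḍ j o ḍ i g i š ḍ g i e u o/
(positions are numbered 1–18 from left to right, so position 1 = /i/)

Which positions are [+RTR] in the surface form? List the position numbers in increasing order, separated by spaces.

4 5 8 9 11 13 15 16 17 18

From /ḍ/ at 4 rightward: 5 /ḍ/ is itself a trigger — this domain ends here.
From /ḍ/ at 5 rightward: 6 /j/ blocks.
From /ḍ/ at 8 rightward: 9 /i/ → [+RTR]; 10 /g/ transparent; 11 /i/ → [+RTR]; 12 /š/ blocks.
From /ḍ/ at 13 rightward: 14 /g/ transparent; 15 /i/ → [+RTR]; 16 /e/ → [+RTR]; 17 /u/ → [+RTR]; 18 /o/ → [+RTR]; word edge.
Targets with no active source: positions 1 2 7 stay [-emphatic].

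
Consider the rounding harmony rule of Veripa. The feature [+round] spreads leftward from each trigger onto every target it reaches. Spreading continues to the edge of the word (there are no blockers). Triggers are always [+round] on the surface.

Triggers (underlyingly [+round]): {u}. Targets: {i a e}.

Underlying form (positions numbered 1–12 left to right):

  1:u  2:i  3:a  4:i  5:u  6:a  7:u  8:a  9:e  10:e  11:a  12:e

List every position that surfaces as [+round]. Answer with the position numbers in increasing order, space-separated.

1 2 3 4 5 6 7

From /u/ at 1 leftward: word edge.
From /u/ at 5 leftward: 4 /i/ → [+round]; 3 /a/ → [+round]; 2 /i/ → [+round]; 1 /u/ is itself a trigger — this domain ends here.
From /u/ at 7 leftward: 6 /a/ → [+round]; 5 /u/ is itself a trigger — this domain ends here.
Targets with no active source: positions 8 9 10 11 12 stay [-round].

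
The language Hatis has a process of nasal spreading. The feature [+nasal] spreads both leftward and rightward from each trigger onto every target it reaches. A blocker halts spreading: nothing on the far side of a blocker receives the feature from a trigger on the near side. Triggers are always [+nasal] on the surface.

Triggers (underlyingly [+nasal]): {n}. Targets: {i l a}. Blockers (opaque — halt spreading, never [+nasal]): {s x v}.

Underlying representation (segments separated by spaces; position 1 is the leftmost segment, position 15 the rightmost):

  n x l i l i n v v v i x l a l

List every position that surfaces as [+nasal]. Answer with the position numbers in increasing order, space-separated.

From /n/ at 1 rightward: 2 /x/ blocks.
From /n/ at 1 leftward: word edge.
From /n/ at 7 rightward: 8 /v/ blocks.
From /n/ at 7 leftward: 6 /i/ → [+nasal]; 5 /l/ → [+nasal]; 4 /i/ → [+nasal]; 3 /l/ → [+nasal]; 2 /x/ blocks.
Targets with no active source: positions 11 13 14 15 stay [-nasal].

1 3 4 5 6 7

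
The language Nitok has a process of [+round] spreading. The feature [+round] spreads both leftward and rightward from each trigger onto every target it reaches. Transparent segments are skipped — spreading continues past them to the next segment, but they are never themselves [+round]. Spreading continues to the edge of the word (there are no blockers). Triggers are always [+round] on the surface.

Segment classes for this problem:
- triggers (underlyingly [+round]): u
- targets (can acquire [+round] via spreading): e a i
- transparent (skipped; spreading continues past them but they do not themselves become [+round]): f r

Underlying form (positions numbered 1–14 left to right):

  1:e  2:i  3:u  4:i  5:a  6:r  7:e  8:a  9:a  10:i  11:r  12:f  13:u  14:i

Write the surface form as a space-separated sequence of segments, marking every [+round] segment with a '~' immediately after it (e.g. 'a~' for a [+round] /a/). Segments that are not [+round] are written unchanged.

e~ i~ u~ i~ a~ r e~ a~ a~ i~ r f u~ i~

From /u/ at 3 rightward: 4 /i/ → [+round]; 5 /a/ → [+round]; 6 /r/ transparent; 7 /e/ → [+round]; 8 /a/ → [+round]; 9 /a/ → [+round]; 10 /i/ → [+round]; 11 /r/ transparent; 12 /f/ transparent; 13 /u/ is itself a trigger — this domain ends here.
From /u/ at 3 leftward: 2 /i/ → [+round]; 1 /e/ → [+round]; word edge.
From /u/ at 13 rightward: 14 /i/ → [+round]; word edge.
From /u/ at 13 leftward: 12 /f/ transparent; 11 /r/ transparent; 10 /i/ → [+round]; 9 /a/ → [+round]; 8 /a/ → [+round]; 7 /e/ → [+round]; 6 /r/ transparent; 5 /a/ → [+round]; 4 /i/ → [+round]; 3 /u/ is itself a trigger — this domain ends here.
[+round] positions on the surface: 1 2 3 4 5 7 8 9 10 13 14.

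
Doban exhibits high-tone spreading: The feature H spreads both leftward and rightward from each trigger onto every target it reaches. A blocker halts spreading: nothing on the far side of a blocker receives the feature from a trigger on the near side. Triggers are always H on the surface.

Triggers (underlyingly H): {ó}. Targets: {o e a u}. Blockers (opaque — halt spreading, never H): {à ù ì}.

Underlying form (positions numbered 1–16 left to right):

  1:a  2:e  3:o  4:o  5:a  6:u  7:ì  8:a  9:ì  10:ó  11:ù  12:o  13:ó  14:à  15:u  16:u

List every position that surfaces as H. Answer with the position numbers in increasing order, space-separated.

From /ó/ at 10 rightward: 11 /ù/ blocks.
From /ó/ at 10 leftward: 9 /ì/ blocks.
From /ó/ at 13 rightward: 14 /à/ blocks.
From /ó/ at 13 leftward: 12 /o/ → H; 11 /ù/ blocks.
Targets with no active source: positions 1 2 3 4 5 6 8 15 16 stay [-high tone].

10 12 13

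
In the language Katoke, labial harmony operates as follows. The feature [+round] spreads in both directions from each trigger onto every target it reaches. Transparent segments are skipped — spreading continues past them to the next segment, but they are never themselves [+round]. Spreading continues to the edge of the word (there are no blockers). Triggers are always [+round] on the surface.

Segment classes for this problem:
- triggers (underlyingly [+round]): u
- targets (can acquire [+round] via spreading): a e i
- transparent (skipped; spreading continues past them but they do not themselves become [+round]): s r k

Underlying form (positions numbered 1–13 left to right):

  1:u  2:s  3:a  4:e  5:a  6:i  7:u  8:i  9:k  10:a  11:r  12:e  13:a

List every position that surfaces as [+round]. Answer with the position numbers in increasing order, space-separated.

From /u/ at 1 rightward: 2 /s/ transparent; 3 /a/ → [+round]; 4 /e/ → [+round]; 5 /a/ → [+round]; 6 /i/ → [+round]; 7 /u/ is itself a trigger — this domain ends here.
From /u/ at 1 leftward: word edge.
From /u/ at 7 rightward: 8 /i/ → [+round]; 9 /k/ transparent; 10 /a/ → [+round]; 11 /r/ transparent; 12 /e/ → [+round]; 13 /a/ → [+round]; word edge.
From /u/ at 7 leftward: 6 /i/ → [+round]; 5 /a/ → [+round]; 4 /e/ → [+round]; 3 /a/ → [+round]; 2 /s/ transparent; 1 /u/ is itself a trigger — this domain ends here.

1 3 4 5 6 7 8 10 12 13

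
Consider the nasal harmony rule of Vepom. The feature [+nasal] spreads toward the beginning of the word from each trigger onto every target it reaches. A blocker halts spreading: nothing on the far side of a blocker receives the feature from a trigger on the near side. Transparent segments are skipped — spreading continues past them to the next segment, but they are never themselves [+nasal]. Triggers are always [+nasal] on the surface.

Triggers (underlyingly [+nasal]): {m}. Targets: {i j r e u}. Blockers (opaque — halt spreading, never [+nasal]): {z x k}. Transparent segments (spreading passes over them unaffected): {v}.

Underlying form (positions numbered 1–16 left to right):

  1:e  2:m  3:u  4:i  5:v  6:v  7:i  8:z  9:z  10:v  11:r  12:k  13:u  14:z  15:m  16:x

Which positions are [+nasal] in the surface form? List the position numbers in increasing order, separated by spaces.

1 2 15

From /m/ at 2 leftward: 1 /e/ → [+nasal]; word edge.
From /m/ at 15 leftward: 14 /z/ blocks.
Targets with no active source: positions 3 4 7 11 13 stay [-nasal].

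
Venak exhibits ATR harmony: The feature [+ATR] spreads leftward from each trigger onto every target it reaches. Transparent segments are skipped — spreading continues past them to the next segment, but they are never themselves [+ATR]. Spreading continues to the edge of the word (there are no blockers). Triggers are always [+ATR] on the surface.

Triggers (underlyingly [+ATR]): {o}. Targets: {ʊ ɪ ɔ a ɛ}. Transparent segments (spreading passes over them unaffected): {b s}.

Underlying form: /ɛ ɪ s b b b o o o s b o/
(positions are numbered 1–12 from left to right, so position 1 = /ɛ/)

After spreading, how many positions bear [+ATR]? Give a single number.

From /o/ at 7 leftward: 6 /b/ transparent; 5 /b/ transparent; 4 /b/ transparent; 3 /s/ transparent; 2 /ɪ/ → [+ATR]; 1 /ɛ/ → [+ATR]; word edge.
From /o/ at 8 leftward: 7 /o/ is itself a trigger — this domain ends here.
From /o/ at 9 leftward: 8 /o/ is itself a trigger — this domain ends here.
From /o/ at 12 leftward: 11 /b/ transparent; 10 /s/ transparent; 9 /o/ is itself a trigger — this domain ends here.
[+ATR] positions on the surface: 1 2 7 8 9 12.

6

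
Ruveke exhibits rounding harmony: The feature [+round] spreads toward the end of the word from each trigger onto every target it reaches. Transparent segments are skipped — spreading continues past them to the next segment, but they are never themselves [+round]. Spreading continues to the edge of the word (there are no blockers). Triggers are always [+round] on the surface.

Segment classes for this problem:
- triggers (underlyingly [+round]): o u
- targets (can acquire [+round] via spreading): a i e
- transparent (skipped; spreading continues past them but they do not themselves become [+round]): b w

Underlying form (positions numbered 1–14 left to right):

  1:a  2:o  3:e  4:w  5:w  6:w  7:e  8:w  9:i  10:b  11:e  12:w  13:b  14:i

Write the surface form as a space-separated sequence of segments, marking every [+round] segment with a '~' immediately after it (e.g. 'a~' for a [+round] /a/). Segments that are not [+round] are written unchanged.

a o~ e~ w w w e~ w i~ b e~ w b i~

From /o/ at 2 rightward: 3 /e/ → [+round]; 4 /w/ transparent; 5 /w/ transparent; 6 /w/ transparent; 7 /e/ → [+round]; 8 /w/ transparent; 9 /i/ → [+round]; 10 /b/ transparent; 11 /e/ → [+round]; 12 /w/ transparent; 13 /b/ transparent; 14 /i/ → [+round]; word edge.
Target with no active source: position 1 stays [-round].
[+round] positions on the surface: 2 3 7 9 11 14.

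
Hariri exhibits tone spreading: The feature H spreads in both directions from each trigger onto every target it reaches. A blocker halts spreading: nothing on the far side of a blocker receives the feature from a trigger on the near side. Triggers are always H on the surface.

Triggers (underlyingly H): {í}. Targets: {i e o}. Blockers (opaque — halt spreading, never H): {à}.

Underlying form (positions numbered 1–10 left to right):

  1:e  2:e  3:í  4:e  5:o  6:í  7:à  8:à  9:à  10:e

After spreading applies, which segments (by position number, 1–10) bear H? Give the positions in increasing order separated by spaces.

1 2 3 4 5 6

From /í/ at 3 rightward: 4 /e/ → H; 5 /o/ → H; 6 /í/ is itself a trigger — this domain ends here.
From /í/ at 3 leftward: 2 /e/ → H; 1 /e/ → H; word edge.
From /í/ at 6 rightward: 7 /à/ blocks.
From /í/ at 6 leftward: 5 /o/ → H; 4 /e/ → H; 3 /í/ is itself a trigger — this domain ends here.
Target with no active source: position 10 stays [-high tone].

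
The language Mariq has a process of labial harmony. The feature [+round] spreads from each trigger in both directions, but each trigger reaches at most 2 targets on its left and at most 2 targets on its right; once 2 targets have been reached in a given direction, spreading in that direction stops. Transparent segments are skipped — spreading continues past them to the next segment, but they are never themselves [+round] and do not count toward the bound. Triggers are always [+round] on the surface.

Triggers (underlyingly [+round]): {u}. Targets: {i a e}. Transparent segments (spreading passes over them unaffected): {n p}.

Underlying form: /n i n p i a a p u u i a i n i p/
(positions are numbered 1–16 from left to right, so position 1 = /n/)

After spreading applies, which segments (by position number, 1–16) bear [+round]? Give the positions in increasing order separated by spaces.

From /u/ at 9 rightward: 10 /u/ is itself a trigger — this domain ends here.
From /u/ at 9 leftward: 8 /p/ transparent; 7 /a/ → [+round]; 6 /a/ → [+round]; bound reached.
From /u/ at 10 rightward: 11 /i/ → [+round]; 12 /a/ → [+round]; bound reached.
From /u/ at 10 leftward: 9 /u/ is itself a trigger — this domain ends here.
Targets with no active source: positions 2 5 13 15 stay [-round].

6 7 9 10 11 12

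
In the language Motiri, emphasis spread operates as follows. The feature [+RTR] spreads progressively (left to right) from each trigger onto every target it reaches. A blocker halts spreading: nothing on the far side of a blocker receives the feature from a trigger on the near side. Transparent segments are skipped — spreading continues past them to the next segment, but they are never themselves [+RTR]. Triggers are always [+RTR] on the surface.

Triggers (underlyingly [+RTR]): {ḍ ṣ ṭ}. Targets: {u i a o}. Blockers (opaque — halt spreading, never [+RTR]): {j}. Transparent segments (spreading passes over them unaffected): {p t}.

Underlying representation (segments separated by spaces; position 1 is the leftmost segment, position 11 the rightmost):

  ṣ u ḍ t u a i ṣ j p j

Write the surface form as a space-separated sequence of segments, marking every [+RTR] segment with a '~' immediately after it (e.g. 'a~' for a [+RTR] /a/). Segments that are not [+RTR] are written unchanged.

From /ṣ/ at 1 rightward: 2 /u/ → [+RTR]; 3 /ḍ/ is itself a trigger — this domain ends here.
From /ḍ/ at 3 rightward: 4 /t/ transparent; 5 /u/ → [+RTR]; 6 /a/ → [+RTR]; 7 /i/ → [+RTR]; 8 /ṣ/ is itself a trigger — this domain ends here.
From /ṣ/ at 8 rightward: 9 /j/ blocks.
[+RTR] positions on the surface: 1 2 3 5 6 7 8.

ṣ~ u~ ḍ~ t u~ a~ i~ ṣ~ j p j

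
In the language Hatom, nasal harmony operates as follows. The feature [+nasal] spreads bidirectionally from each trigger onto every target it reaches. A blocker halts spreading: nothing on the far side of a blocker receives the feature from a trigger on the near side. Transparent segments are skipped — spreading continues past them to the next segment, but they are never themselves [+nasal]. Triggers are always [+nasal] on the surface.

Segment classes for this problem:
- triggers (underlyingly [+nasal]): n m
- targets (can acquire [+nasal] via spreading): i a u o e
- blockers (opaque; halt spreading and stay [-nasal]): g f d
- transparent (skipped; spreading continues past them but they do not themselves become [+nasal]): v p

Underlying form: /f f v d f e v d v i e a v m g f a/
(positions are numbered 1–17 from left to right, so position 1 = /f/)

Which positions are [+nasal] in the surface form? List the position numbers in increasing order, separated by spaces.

From /m/ at 14 rightward: 15 /g/ blocks.
From /m/ at 14 leftward: 13 /v/ transparent; 12 /a/ → [+nasal]; 11 /e/ → [+nasal]; 10 /i/ → [+nasal]; 9 /v/ transparent; 8 /d/ blocks.
Targets with no active source: positions 6 17 stay [-nasal].

10 11 12 14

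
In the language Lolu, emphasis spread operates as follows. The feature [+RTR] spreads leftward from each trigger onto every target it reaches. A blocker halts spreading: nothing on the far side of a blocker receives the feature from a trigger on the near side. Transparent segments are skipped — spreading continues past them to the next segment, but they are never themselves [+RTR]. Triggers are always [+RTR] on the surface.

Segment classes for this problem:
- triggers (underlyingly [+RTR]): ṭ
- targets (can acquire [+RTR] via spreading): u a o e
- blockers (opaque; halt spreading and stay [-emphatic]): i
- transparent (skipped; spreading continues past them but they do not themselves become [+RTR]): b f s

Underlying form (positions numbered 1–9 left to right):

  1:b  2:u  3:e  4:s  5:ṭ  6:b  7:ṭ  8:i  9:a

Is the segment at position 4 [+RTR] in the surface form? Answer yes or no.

From /ṭ/ at 5 leftward: 4 /s/ transparent; 3 /e/ → [+RTR]; 2 /u/ → [+RTR]; 1 /b/ transparent; word edge.
From /ṭ/ at 7 leftward: 6 /b/ transparent; 5 /ṭ/ is itself a trigger — this domain ends here.
Target with no active source: position 9 stays [-emphatic].
[+RTR] positions on the surface: 2 3 5 7.

no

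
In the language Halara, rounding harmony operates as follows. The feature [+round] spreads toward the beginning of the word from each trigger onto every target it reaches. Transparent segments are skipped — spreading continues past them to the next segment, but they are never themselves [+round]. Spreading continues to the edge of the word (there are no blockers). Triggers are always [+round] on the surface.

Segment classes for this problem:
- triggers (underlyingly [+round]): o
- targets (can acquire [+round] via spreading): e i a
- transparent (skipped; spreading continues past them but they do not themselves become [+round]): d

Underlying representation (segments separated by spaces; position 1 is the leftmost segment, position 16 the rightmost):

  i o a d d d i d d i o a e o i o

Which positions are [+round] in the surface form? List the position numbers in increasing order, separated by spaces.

1 2 3 7 10 11 12 13 14 15 16

From /o/ at 2 leftward: 1 /i/ → [+round]; word edge.
From /o/ at 11 leftward: 10 /i/ → [+round]; 9 /d/ transparent; 8 /d/ transparent; 7 /i/ → [+round]; 6 /d/ transparent; 5 /d/ transparent; 4 /d/ transparent; 3 /a/ → [+round]; 2 /o/ is itself a trigger — this domain ends here.
From /o/ at 14 leftward: 13 /e/ → [+round]; 12 /a/ → [+round]; 11 /o/ is itself a trigger — this domain ends here.
From /o/ at 16 leftward: 15 /i/ → [+round]; 14 /o/ is itself a trigger — this domain ends here.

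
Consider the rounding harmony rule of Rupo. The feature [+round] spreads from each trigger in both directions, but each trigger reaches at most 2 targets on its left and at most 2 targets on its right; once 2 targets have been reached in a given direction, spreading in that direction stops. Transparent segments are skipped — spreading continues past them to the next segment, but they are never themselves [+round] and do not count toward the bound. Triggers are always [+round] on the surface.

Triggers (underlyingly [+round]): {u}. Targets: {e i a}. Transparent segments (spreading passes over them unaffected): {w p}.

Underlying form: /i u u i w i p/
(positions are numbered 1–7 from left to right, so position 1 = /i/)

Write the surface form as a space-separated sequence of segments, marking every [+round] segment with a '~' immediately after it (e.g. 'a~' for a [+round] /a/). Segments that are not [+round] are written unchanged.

From /u/ at 2 rightward: 3 /u/ is itself a trigger — this domain ends here.
From /u/ at 2 leftward: 1 /i/ → [+round]; word edge.
From /u/ at 3 rightward: 4 /i/ → [+round]; 5 /w/ transparent; 6 /i/ → [+round]; bound reached.
From /u/ at 3 leftward: 2 /u/ is itself a trigger — this domain ends here.
[+round] positions on the surface: 1 2 3 4 6.

i~ u~ u~ i~ w i~ p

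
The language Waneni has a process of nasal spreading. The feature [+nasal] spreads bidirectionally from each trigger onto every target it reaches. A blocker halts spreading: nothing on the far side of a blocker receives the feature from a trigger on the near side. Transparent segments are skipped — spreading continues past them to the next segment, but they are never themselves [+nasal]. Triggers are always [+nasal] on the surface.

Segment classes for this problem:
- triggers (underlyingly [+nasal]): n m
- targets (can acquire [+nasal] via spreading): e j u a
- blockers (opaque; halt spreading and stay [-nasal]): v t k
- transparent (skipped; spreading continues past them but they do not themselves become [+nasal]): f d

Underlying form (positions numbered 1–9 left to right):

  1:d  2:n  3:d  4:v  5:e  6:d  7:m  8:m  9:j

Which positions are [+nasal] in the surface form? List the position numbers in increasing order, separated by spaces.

From /n/ at 2 rightward: 3 /d/ transparent; 4 /v/ blocks.
From /n/ at 2 leftward: 1 /d/ transparent; word edge.
From /m/ at 7 rightward: 8 /m/ is itself a trigger — this domain ends here.
From /m/ at 7 leftward: 6 /d/ transparent; 5 /e/ → [+nasal]; 4 /v/ blocks.
From /m/ at 8 rightward: 9 /j/ → [+nasal]; word edge.
From /m/ at 8 leftward: 7 /m/ is itself a trigger — this domain ends here.

2 5 7 8 9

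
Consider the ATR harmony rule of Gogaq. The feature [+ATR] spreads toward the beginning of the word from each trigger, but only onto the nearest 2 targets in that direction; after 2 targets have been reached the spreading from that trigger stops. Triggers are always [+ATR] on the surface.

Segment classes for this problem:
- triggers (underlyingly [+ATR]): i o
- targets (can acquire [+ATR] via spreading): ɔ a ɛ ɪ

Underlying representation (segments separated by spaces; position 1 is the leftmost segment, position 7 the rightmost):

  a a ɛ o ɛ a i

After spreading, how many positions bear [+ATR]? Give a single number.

From /o/ at 4 leftward: 3 /ɛ/ → [+ATR]; 2 /a/ → [+ATR]; bound reached.
From /i/ at 7 leftward: 6 /a/ → [+ATR]; 5 /ɛ/ → [+ATR]; bound reached.
Target with no active source: position 1 stays [-ATR].
[+ATR] positions on the surface: 2 3 4 5 6 7.

6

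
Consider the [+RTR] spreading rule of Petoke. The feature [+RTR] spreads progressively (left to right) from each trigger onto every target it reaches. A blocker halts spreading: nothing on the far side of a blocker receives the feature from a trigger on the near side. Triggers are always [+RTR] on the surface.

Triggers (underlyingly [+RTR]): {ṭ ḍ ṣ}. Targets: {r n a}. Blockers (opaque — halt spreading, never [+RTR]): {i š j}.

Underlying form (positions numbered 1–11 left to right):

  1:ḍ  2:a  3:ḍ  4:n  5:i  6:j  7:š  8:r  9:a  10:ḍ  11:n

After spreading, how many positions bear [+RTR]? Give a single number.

From /ḍ/ at 1 rightward: 2 /a/ → [+RTR]; 3 /ḍ/ is itself a trigger — this domain ends here.
From /ḍ/ at 3 rightward: 4 /n/ → [+RTR]; 5 /i/ blocks.
From /ḍ/ at 10 rightward: 11 /n/ → [+RTR]; word edge.
Targets with no active source: positions 8 9 stay [-emphatic].
[+RTR] positions on the surface: 1 2 3 4 10 11.

6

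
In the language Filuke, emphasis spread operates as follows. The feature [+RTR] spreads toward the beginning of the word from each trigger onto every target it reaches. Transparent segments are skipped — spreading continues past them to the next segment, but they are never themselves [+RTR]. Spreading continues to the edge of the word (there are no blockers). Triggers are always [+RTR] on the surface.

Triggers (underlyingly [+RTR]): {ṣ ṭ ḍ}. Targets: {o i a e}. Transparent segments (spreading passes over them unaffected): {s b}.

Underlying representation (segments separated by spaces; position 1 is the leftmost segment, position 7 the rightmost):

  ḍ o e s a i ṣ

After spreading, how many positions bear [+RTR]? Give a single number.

6

From /ḍ/ at 1 leftward: word edge.
From /ṣ/ at 7 leftward: 6 /i/ → [+RTR]; 5 /a/ → [+RTR]; 4 /s/ transparent; 3 /e/ → [+RTR]; 2 /o/ → [+RTR]; 1 /ḍ/ is itself a trigger — this domain ends here.
[+RTR] positions on the surface: 1 2 3 5 6 7.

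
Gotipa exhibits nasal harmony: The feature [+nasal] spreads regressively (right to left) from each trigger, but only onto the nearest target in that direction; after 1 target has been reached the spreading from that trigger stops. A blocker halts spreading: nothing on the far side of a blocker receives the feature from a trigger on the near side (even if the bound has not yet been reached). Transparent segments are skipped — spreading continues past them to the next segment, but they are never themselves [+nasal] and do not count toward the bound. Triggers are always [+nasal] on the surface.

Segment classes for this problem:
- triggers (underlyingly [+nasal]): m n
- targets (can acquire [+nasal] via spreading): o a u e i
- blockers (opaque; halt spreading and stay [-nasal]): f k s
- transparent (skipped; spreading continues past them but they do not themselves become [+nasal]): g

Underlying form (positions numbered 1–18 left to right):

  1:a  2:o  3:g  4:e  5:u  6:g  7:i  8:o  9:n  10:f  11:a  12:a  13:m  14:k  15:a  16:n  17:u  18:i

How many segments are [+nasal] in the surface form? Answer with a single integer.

6

From /n/ at 9 leftward: 8 /o/ → [+nasal]; bound reached.
From /m/ at 13 leftward: 12 /a/ → [+nasal]; bound reached.
From /n/ at 16 leftward: 15 /a/ → [+nasal]; bound reached.
Targets with no active source: positions 1 2 4 5 7 11 17 18 stay [-nasal].
[+nasal] positions on the surface: 8 9 12 13 15 16.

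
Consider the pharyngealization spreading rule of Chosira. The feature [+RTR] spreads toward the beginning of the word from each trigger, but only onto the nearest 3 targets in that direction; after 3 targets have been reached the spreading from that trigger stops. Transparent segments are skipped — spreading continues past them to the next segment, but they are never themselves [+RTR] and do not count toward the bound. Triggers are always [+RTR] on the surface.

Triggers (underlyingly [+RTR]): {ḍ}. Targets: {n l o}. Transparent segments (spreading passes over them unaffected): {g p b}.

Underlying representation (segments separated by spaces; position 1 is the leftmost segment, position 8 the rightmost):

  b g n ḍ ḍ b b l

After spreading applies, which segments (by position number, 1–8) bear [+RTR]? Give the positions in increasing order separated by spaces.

From /ḍ/ at 4 leftward: 3 /n/ → [+RTR]; 2 /g/ transparent; 1 /b/ transparent; word edge.
From /ḍ/ at 5 leftward: 4 /ḍ/ is itself a trigger — this domain ends here.
Target with no active source: position 8 stays [-emphatic].

3 4 5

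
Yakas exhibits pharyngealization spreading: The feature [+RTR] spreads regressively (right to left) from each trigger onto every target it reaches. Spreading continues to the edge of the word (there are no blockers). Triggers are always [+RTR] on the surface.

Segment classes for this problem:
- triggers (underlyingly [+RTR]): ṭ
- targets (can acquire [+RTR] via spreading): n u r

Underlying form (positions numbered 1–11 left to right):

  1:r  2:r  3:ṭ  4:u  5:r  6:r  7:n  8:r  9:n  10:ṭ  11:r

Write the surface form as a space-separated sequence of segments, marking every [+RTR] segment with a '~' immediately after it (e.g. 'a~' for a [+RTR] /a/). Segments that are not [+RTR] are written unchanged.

From /ṭ/ at 3 leftward: 2 /r/ → [+RTR]; 1 /r/ → [+RTR]; word edge.
From /ṭ/ at 10 leftward: 9 /n/ → [+RTR]; 8 /r/ → [+RTR]; 7 /n/ → [+RTR]; 6 /r/ → [+RTR]; 5 /r/ → [+RTR]; 4 /u/ → [+RTR]; 3 /ṭ/ is itself a trigger — this domain ends here.
Target with no active source: position 11 stays [-emphatic].
[+RTR] positions on the surface: 1 2 3 4 5 6 7 8 9 10.

r~ r~ ṭ~ u~ r~ r~ n~ r~ n~ ṭ~ r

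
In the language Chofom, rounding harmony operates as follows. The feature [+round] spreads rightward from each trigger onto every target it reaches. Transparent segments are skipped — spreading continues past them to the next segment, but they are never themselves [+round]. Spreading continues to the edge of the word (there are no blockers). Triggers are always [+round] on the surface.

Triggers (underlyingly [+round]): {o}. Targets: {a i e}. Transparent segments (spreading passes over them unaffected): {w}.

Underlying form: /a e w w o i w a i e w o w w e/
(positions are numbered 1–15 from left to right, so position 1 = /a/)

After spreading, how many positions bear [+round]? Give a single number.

7

From /o/ at 5 rightward: 6 /i/ → [+round]; 7 /w/ transparent; 8 /a/ → [+round]; 9 /i/ → [+round]; 10 /e/ → [+round]; 11 /w/ transparent; 12 /o/ is itself a trigger — this domain ends here.
From /o/ at 12 rightward: 13 /w/ transparent; 14 /w/ transparent; 15 /e/ → [+round]; word edge.
Targets with no active source: positions 1 2 stay [-round].
[+round] positions on the surface: 5 6 8 9 10 12 15.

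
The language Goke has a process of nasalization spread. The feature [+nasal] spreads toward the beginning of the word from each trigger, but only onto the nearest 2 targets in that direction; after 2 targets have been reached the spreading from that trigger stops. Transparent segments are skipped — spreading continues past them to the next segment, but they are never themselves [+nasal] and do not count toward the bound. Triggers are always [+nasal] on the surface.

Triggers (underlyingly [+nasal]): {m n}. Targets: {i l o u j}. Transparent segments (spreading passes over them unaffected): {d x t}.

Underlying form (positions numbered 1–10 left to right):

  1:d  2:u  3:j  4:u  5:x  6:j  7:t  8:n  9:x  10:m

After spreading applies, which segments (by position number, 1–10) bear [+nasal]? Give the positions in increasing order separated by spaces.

From /n/ at 8 leftward: 7 /t/ transparent; 6 /j/ → [+nasal]; 5 /x/ transparent; 4 /u/ → [+nasal]; bound reached.
From /m/ at 10 leftward: 9 /x/ transparent; 8 /n/ is itself a trigger — this domain ends here.
Targets with no active source: positions 2 3 stay [-nasal].

4 6 8 10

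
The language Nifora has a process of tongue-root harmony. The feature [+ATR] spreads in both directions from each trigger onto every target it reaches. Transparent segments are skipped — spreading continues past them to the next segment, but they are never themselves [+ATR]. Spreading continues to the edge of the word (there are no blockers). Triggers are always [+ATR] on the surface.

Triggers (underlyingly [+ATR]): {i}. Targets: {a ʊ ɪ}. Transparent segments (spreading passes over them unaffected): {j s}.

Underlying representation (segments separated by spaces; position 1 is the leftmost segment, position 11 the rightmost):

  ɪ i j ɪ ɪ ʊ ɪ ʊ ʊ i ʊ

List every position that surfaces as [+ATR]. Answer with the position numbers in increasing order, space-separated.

From /i/ at 2 rightward: 3 /j/ transparent; 4 /ɪ/ → [+ATR]; 5 /ɪ/ → [+ATR]; 6 /ʊ/ → [+ATR]; 7 /ɪ/ → [+ATR]; 8 /ʊ/ → [+ATR]; 9 /ʊ/ → [+ATR]; 10 /i/ is itself a trigger — this domain ends here.
From /i/ at 2 leftward: 1 /ɪ/ → [+ATR]; word edge.
From /i/ at 10 rightward: 11 /ʊ/ → [+ATR]; word edge.
From /i/ at 10 leftward: 9 /ʊ/ → [+ATR]; 8 /ʊ/ → [+ATR]; 7 /ɪ/ → [+ATR]; 6 /ʊ/ → [+ATR]; 5 /ɪ/ → [+ATR]; 4 /ɪ/ → [+ATR]; 3 /j/ transparent; 2 /i/ is itself a trigger — this domain ends here.

1 2 4 5 6 7 8 9 10 11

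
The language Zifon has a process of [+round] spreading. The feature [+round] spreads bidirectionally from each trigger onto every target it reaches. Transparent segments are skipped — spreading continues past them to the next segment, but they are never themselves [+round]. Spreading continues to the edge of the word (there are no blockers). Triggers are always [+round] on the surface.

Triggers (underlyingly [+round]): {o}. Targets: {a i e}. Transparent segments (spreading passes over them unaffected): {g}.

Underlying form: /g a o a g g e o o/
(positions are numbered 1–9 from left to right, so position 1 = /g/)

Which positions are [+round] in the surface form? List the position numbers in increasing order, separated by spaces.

From /o/ at 3 rightward: 4 /a/ → [+round]; 5 /g/ transparent; 6 /g/ transparent; 7 /e/ → [+round]; 8 /o/ is itself a trigger — this domain ends here.
From /o/ at 3 leftward: 2 /a/ → [+round]; 1 /g/ transparent; word edge.
From /o/ at 8 rightward: 9 /o/ is itself a trigger — this domain ends here.
From /o/ at 8 leftward: 7 /e/ → [+round]; 6 /g/ transparent; 5 /g/ transparent; 4 /a/ → [+round]; 3 /o/ is itself a trigger — this domain ends here.
From /o/ at 9 rightward: word edge.
From /o/ at 9 leftward: 8 /o/ is itself a trigger — this domain ends here.

2 3 4 7 8 9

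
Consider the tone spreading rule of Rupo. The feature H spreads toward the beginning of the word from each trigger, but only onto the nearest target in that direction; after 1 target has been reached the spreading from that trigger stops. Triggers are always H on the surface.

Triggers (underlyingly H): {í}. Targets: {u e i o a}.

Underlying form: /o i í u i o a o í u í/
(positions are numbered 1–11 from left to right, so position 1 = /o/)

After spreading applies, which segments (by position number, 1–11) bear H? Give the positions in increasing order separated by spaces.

From /í/ at 3 leftward: 2 /i/ → H; bound reached.
From /í/ at 9 leftward: 8 /o/ → H; bound reached.
From /í/ at 11 leftward: 10 /u/ → H; bound reached.
Targets with no active source: positions 1 4 5 6 7 stay [-high tone].

2 3 8 9 10 11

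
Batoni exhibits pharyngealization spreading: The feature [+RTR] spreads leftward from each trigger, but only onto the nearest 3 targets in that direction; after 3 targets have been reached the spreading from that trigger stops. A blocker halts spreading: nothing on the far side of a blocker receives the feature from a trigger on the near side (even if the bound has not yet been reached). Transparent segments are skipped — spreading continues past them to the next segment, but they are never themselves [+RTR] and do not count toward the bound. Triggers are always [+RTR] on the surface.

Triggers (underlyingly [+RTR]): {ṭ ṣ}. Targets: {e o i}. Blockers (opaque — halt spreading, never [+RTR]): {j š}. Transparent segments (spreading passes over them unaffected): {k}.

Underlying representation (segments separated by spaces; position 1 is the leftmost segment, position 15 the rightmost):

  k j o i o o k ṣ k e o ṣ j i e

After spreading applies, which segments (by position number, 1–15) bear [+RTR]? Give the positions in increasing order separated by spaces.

From /ṣ/ at 8 leftward: 7 /k/ transparent; 6 /o/ → [+RTR]; 5 /o/ → [+RTR]; 4 /i/ → [+RTR]; bound reached.
From /ṣ/ at 12 leftward: 11 /o/ → [+RTR]; 10 /e/ → [+RTR]; 9 /k/ transparent; 8 /ṣ/ is itself a trigger — this domain ends here.
Targets with no active source: positions 3 14 15 stay [-emphatic].

4 5 6 8 10 11 12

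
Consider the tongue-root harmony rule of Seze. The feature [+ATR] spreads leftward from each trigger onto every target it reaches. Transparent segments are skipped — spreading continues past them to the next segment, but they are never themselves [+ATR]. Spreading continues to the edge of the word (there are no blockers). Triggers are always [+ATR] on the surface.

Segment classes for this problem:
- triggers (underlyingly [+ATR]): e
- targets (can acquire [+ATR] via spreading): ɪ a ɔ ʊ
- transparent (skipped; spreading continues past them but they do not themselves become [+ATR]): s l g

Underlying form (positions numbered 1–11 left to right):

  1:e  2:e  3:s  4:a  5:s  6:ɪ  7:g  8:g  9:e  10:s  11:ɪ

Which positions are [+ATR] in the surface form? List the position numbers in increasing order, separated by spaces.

From /e/ at 1 leftward: word edge.
From /e/ at 2 leftward: 1 /e/ is itself a trigger — this domain ends here.
From /e/ at 9 leftward: 8 /g/ transparent; 7 /g/ transparent; 6 /ɪ/ → [+ATR]; 5 /s/ transparent; 4 /a/ → [+ATR]; 3 /s/ transparent; 2 /e/ is itself a trigger — this domain ends here.
Target with no active source: position 11 stays [-ATR].

1 2 4 6 9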